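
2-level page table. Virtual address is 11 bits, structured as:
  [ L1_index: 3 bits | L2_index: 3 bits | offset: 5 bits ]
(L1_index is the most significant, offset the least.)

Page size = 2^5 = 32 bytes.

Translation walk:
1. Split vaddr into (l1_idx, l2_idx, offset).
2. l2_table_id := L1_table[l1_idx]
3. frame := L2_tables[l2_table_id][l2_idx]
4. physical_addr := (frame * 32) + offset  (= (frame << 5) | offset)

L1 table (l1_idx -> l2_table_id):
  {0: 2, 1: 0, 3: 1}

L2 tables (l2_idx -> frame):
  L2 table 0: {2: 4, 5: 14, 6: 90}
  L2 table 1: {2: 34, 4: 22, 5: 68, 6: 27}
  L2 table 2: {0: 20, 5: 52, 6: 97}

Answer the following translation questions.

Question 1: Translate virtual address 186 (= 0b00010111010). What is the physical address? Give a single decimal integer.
vaddr = 186 = 0b00010111010
Split: l1_idx=0, l2_idx=5, offset=26
L1[0] = 2
L2[2][5] = 52
paddr = 52 * 32 + 26 = 1690

Answer: 1690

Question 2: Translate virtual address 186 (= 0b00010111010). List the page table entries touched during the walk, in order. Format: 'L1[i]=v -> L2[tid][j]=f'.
Answer: L1[0]=2 -> L2[2][5]=52

Derivation:
vaddr = 186 = 0b00010111010
Split: l1_idx=0, l2_idx=5, offset=26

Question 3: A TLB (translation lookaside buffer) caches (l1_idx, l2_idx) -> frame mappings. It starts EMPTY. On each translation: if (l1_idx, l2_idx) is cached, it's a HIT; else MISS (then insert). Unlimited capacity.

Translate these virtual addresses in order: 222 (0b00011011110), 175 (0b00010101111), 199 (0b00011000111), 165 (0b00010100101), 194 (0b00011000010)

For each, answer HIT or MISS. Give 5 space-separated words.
Answer: MISS MISS HIT HIT HIT

Derivation:
vaddr=222: (0,6) not in TLB -> MISS, insert
vaddr=175: (0,5) not in TLB -> MISS, insert
vaddr=199: (0,6) in TLB -> HIT
vaddr=165: (0,5) in TLB -> HIT
vaddr=194: (0,6) in TLB -> HIT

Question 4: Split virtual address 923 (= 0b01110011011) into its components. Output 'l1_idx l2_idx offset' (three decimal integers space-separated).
Answer: 3 4 27

Derivation:
vaddr = 923 = 0b01110011011
  top 3 bits -> l1_idx = 3
  next 3 bits -> l2_idx = 4
  bottom 5 bits -> offset = 27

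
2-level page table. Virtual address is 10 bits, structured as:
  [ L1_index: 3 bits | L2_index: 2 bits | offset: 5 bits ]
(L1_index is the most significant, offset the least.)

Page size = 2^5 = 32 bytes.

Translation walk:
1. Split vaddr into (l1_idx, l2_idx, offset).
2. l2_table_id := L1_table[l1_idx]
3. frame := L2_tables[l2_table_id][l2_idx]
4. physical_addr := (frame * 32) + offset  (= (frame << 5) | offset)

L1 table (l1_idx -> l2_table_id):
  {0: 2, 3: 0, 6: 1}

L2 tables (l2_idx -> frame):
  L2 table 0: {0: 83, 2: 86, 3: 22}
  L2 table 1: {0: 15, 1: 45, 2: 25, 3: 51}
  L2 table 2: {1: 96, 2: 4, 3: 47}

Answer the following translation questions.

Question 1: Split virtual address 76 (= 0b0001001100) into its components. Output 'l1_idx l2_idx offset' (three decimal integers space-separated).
vaddr = 76 = 0b0001001100
  top 3 bits -> l1_idx = 0
  next 2 bits -> l2_idx = 2
  bottom 5 bits -> offset = 12

Answer: 0 2 12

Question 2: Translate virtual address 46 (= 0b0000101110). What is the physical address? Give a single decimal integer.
vaddr = 46 = 0b0000101110
Split: l1_idx=0, l2_idx=1, offset=14
L1[0] = 2
L2[2][1] = 96
paddr = 96 * 32 + 14 = 3086

Answer: 3086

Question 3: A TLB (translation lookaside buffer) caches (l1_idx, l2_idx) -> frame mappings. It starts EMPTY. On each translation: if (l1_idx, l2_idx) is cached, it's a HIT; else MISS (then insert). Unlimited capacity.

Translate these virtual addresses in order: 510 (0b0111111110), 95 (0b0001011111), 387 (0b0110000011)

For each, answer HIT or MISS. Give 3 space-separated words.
vaddr=510: (3,3) not in TLB -> MISS, insert
vaddr=95: (0,2) not in TLB -> MISS, insert
vaddr=387: (3,0) not in TLB -> MISS, insert

Answer: MISS MISS MISS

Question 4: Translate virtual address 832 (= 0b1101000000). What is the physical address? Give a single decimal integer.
Answer: 800

Derivation:
vaddr = 832 = 0b1101000000
Split: l1_idx=6, l2_idx=2, offset=0
L1[6] = 1
L2[1][2] = 25
paddr = 25 * 32 + 0 = 800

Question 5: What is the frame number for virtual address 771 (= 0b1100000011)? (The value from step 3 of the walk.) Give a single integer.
vaddr = 771: l1_idx=6, l2_idx=0
L1[6] = 1; L2[1][0] = 15

Answer: 15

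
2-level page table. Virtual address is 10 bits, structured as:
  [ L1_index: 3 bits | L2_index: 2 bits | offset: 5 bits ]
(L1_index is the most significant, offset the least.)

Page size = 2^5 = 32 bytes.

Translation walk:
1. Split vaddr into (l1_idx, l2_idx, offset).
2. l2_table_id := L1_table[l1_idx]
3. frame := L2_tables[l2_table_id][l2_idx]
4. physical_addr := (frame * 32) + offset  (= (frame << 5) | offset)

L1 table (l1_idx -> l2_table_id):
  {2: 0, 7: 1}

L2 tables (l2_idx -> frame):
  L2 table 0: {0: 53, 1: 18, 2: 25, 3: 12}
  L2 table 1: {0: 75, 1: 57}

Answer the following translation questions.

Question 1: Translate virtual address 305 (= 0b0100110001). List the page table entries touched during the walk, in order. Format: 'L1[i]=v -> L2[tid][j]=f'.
Answer: L1[2]=0 -> L2[0][1]=18

Derivation:
vaddr = 305 = 0b0100110001
Split: l1_idx=2, l2_idx=1, offset=17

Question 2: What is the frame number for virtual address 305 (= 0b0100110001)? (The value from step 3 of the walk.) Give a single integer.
vaddr = 305: l1_idx=2, l2_idx=1
L1[2] = 0; L2[0][1] = 18

Answer: 18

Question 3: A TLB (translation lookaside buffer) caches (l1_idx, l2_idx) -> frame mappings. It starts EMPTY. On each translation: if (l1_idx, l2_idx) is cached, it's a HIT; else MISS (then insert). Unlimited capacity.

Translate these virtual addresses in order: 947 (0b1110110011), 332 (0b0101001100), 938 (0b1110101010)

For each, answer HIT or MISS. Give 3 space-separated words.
Answer: MISS MISS HIT

Derivation:
vaddr=947: (7,1) not in TLB -> MISS, insert
vaddr=332: (2,2) not in TLB -> MISS, insert
vaddr=938: (7,1) in TLB -> HIT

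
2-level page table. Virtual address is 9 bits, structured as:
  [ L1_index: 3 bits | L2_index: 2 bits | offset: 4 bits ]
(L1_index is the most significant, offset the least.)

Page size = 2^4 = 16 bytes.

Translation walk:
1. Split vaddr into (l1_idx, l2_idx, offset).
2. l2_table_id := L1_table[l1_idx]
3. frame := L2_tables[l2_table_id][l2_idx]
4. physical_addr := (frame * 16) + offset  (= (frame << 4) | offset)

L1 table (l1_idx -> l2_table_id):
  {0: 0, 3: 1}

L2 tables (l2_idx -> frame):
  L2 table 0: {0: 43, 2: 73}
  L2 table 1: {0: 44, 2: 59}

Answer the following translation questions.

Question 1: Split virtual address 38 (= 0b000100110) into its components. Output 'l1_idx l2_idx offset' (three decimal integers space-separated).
vaddr = 38 = 0b000100110
  top 3 bits -> l1_idx = 0
  next 2 bits -> l2_idx = 2
  bottom 4 bits -> offset = 6

Answer: 0 2 6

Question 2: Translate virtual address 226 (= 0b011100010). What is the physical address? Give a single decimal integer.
Answer: 946

Derivation:
vaddr = 226 = 0b011100010
Split: l1_idx=3, l2_idx=2, offset=2
L1[3] = 1
L2[1][2] = 59
paddr = 59 * 16 + 2 = 946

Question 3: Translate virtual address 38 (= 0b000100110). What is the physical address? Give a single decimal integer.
vaddr = 38 = 0b000100110
Split: l1_idx=0, l2_idx=2, offset=6
L1[0] = 0
L2[0][2] = 73
paddr = 73 * 16 + 6 = 1174

Answer: 1174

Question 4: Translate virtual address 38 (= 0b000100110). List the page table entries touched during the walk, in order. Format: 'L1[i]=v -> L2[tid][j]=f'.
Answer: L1[0]=0 -> L2[0][2]=73

Derivation:
vaddr = 38 = 0b000100110
Split: l1_idx=0, l2_idx=2, offset=6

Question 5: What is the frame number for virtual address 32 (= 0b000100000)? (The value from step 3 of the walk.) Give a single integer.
vaddr = 32: l1_idx=0, l2_idx=2
L1[0] = 0; L2[0][2] = 73

Answer: 73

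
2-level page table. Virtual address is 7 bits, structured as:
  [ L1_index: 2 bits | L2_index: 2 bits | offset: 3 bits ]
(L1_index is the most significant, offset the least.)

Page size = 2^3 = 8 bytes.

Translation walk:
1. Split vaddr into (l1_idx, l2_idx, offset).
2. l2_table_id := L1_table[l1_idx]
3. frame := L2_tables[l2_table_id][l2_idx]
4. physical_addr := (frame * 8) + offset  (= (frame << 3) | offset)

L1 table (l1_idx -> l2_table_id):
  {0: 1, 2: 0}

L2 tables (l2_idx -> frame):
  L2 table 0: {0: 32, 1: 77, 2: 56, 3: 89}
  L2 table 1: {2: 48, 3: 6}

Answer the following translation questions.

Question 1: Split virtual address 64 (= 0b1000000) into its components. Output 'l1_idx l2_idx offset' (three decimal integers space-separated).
Answer: 2 0 0

Derivation:
vaddr = 64 = 0b1000000
  top 2 bits -> l1_idx = 2
  next 2 bits -> l2_idx = 0
  bottom 3 bits -> offset = 0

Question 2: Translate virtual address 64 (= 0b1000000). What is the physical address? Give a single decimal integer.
Answer: 256

Derivation:
vaddr = 64 = 0b1000000
Split: l1_idx=2, l2_idx=0, offset=0
L1[2] = 0
L2[0][0] = 32
paddr = 32 * 8 + 0 = 256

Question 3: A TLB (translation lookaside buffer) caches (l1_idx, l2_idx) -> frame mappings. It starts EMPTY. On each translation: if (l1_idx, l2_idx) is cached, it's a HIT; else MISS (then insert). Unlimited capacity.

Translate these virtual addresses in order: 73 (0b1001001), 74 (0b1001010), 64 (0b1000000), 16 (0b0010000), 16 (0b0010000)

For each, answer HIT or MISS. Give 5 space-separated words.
vaddr=73: (2,1) not in TLB -> MISS, insert
vaddr=74: (2,1) in TLB -> HIT
vaddr=64: (2,0) not in TLB -> MISS, insert
vaddr=16: (0,2) not in TLB -> MISS, insert
vaddr=16: (0,2) in TLB -> HIT

Answer: MISS HIT MISS MISS HIT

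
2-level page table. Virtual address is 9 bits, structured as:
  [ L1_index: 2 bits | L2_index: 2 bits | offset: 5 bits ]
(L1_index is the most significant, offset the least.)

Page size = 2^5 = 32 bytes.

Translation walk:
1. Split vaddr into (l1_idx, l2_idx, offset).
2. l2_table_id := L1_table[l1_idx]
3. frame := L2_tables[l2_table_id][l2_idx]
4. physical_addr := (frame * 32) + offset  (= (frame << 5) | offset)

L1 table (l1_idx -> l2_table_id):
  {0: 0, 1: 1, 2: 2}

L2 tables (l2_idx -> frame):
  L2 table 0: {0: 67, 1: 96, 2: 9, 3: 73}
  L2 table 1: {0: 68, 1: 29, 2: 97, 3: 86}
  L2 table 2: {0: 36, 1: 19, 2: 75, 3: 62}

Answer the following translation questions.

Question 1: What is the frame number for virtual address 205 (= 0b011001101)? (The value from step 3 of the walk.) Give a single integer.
Answer: 97

Derivation:
vaddr = 205: l1_idx=1, l2_idx=2
L1[1] = 1; L2[1][2] = 97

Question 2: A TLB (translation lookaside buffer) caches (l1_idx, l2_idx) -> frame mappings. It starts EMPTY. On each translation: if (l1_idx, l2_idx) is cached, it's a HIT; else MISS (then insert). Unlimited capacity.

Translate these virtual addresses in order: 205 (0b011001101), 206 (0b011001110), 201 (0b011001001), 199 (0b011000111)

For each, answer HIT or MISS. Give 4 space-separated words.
Answer: MISS HIT HIT HIT

Derivation:
vaddr=205: (1,2) not in TLB -> MISS, insert
vaddr=206: (1,2) in TLB -> HIT
vaddr=201: (1,2) in TLB -> HIT
vaddr=199: (1,2) in TLB -> HIT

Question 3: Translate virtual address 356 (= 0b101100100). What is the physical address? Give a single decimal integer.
Answer: 1988

Derivation:
vaddr = 356 = 0b101100100
Split: l1_idx=2, l2_idx=3, offset=4
L1[2] = 2
L2[2][3] = 62
paddr = 62 * 32 + 4 = 1988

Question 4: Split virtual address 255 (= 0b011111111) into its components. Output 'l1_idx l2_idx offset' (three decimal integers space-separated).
Answer: 1 3 31

Derivation:
vaddr = 255 = 0b011111111
  top 2 bits -> l1_idx = 1
  next 2 bits -> l2_idx = 3
  bottom 5 bits -> offset = 31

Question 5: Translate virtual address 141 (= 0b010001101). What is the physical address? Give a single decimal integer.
vaddr = 141 = 0b010001101
Split: l1_idx=1, l2_idx=0, offset=13
L1[1] = 1
L2[1][0] = 68
paddr = 68 * 32 + 13 = 2189

Answer: 2189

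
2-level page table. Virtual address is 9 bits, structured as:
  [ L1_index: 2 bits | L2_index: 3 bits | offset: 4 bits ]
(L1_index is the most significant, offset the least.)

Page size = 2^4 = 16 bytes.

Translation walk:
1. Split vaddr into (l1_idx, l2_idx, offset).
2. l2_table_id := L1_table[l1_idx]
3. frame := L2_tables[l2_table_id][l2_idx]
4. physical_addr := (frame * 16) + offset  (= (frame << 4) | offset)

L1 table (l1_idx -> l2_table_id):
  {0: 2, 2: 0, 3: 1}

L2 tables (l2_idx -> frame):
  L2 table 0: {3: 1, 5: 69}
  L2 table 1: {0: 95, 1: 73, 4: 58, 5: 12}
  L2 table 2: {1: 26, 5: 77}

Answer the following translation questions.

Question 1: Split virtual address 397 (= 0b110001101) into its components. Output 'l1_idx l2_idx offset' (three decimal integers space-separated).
vaddr = 397 = 0b110001101
  top 2 bits -> l1_idx = 3
  next 3 bits -> l2_idx = 0
  bottom 4 bits -> offset = 13

Answer: 3 0 13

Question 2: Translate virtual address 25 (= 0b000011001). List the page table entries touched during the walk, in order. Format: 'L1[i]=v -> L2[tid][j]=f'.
Answer: L1[0]=2 -> L2[2][1]=26

Derivation:
vaddr = 25 = 0b000011001
Split: l1_idx=0, l2_idx=1, offset=9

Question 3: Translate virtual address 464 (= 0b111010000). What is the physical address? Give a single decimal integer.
Answer: 192

Derivation:
vaddr = 464 = 0b111010000
Split: l1_idx=3, l2_idx=5, offset=0
L1[3] = 1
L2[1][5] = 12
paddr = 12 * 16 + 0 = 192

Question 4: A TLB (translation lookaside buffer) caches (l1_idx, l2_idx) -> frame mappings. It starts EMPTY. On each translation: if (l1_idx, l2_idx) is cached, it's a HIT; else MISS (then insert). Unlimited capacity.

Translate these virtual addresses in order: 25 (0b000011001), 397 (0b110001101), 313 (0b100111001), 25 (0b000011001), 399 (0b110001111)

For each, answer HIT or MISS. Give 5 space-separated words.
vaddr=25: (0,1) not in TLB -> MISS, insert
vaddr=397: (3,0) not in TLB -> MISS, insert
vaddr=313: (2,3) not in TLB -> MISS, insert
vaddr=25: (0,1) in TLB -> HIT
vaddr=399: (3,0) in TLB -> HIT

Answer: MISS MISS MISS HIT HIT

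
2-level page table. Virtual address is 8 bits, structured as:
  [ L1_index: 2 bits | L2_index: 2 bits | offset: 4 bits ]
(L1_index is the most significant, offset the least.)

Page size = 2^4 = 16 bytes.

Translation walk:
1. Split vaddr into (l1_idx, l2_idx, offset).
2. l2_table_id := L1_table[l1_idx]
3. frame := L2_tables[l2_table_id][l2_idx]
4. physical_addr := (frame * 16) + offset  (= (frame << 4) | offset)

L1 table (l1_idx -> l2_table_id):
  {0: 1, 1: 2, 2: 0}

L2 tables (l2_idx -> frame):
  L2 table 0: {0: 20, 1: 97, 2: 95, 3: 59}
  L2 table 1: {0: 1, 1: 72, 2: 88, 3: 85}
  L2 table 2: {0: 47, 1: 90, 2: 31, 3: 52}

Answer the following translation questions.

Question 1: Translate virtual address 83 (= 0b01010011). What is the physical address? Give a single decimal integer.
Answer: 1443

Derivation:
vaddr = 83 = 0b01010011
Split: l1_idx=1, l2_idx=1, offset=3
L1[1] = 2
L2[2][1] = 90
paddr = 90 * 16 + 3 = 1443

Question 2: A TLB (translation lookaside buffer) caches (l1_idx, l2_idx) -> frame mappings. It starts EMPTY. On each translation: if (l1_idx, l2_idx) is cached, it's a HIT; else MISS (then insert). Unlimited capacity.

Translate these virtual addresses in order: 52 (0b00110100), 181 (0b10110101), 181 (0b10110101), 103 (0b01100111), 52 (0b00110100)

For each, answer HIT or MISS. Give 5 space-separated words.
Answer: MISS MISS HIT MISS HIT

Derivation:
vaddr=52: (0,3) not in TLB -> MISS, insert
vaddr=181: (2,3) not in TLB -> MISS, insert
vaddr=181: (2,3) in TLB -> HIT
vaddr=103: (1,2) not in TLB -> MISS, insert
vaddr=52: (0,3) in TLB -> HIT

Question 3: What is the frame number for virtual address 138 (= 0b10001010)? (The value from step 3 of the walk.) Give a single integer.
vaddr = 138: l1_idx=2, l2_idx=0
L1[2] = 0; L2[0][0] = 20

Answer: 20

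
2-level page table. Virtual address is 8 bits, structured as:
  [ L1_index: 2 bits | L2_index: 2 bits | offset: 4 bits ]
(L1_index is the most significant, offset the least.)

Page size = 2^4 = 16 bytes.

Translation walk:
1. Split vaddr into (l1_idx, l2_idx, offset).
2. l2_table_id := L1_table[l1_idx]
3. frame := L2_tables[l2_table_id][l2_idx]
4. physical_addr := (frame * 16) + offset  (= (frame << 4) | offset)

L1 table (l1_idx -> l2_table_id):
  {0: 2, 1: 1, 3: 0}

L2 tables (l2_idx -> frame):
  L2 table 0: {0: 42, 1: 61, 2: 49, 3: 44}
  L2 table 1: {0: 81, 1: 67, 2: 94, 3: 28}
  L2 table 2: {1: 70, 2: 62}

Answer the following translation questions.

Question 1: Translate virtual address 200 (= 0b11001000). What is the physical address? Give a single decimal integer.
vaddr = 200 = 0b11001000
Split: l1_idx=3, l2_idx=0, offset=8
L1[3] = 0
L2[0][0] = 42
paddr = 42 * 16 + 8 = 680

Answer: 680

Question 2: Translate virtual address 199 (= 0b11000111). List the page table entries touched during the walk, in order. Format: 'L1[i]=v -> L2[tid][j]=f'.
Answer: L1[3]=0 -> L2[0][0]=42

Derivation:
vaddr = 199 = 0b11000111
Split: l1_idx=3, l2_idx=0, offset=7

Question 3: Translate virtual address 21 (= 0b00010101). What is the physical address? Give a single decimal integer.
Answer: 1125

Derivation:
vaddr = 21 = 0b00010101
Split: l1_idx=0, l2_idx=1, offset=5
L1[0] = 2
L2[2][1] = 70
paddr = 70 * 16 + 5 = 1125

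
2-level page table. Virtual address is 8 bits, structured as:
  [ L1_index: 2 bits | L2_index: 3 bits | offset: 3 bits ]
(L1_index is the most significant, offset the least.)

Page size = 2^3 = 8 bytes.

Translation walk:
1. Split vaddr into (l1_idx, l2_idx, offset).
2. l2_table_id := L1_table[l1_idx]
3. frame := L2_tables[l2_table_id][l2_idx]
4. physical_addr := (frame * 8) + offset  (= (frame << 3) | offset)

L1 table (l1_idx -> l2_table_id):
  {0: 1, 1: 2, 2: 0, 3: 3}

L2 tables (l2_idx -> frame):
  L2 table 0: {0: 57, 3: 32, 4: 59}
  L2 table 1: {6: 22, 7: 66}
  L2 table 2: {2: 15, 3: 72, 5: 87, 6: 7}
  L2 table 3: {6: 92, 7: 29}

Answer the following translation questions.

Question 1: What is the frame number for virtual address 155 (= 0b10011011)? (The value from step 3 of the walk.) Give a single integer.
Answer: 32

Derivation:
vaddr = 155: l1_idx=2, l2_idx=3
L1[2] = 0; L2[0][3] = 32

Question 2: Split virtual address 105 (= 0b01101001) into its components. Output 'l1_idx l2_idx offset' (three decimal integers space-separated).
Answer: 1 5 1

Derivation:
vaddr = 105 = 0b01101001
  top 2 bits -> l1_idx = 1
  next 3 bits -> l2_idx = 5
  bottom 3 bits -> offset = 1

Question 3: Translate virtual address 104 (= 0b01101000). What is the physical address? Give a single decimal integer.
Answer: 696

Derivation:
vaddr = 104 = 0b01101000
Split: l1_idx=1, l2_idx=5, offset=0
L1[1] = 2
L2[2][5] = 87
paddr = 87 * 8 + 0 = 696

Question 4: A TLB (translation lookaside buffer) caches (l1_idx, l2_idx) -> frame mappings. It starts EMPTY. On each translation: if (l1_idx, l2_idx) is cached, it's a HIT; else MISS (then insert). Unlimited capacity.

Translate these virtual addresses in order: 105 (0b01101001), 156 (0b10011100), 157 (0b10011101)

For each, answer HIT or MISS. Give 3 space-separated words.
Answer: MISS MISS HIT

Derivation:
vaddr=105: (1,5) not in TLB -> MISS, insert
vaddr=156: (2,3) not in TLB -> MISS, insert
vaddr=157: (2,3) in TLB -> HIT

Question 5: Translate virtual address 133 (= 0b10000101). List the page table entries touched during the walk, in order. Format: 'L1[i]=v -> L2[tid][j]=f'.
vaddr = 133 = 0b10000101
Split: l1_idx=2, l2_idx=0, offset=5

Answer: L1[2]=0 -> L2[0][0]=57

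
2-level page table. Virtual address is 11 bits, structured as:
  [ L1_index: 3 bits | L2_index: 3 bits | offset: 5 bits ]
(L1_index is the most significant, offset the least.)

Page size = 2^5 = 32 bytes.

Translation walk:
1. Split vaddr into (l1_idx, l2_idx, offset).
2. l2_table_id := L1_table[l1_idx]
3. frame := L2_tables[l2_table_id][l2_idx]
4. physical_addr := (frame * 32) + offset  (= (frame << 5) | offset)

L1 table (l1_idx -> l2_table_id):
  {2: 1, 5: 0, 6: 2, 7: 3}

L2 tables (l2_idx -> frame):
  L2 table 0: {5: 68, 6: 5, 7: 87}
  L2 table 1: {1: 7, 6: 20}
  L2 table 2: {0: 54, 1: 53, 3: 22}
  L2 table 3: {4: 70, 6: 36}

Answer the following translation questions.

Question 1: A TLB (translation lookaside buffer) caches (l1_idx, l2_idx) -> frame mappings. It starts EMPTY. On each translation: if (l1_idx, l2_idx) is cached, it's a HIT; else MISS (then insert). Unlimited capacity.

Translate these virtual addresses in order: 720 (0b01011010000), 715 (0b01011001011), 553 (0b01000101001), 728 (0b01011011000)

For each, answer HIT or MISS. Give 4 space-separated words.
vaddr=720: (2,6) not in TLB -> MISS, insert
vaddr=715: (2,6) in TLB -> HIT
vaddr=553: (2,1) not in TLB -> MISS, insert
vaddr=728: (2,6) in TLB -> HIT

Answer: MISS HIT MISS HIT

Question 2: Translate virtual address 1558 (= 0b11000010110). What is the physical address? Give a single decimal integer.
Answer: 1750

Derivation:
vaddr = 1558 = 0b11000010110
Split: l1_idx=6, l2_idx=0, offset=22
L1[6] = 2
L2[2][0] = 54
paddr = 54 * 32 + 22 = 1750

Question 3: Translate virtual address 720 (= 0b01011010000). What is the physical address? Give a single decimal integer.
vaddr = 720 = 0b01011010000
Split: l1_idx=2, l2_idx=6, offset=16
L1[2] = 1
L2[1][6] = 20
paddr = 20 * 32 + 16 = 656

Answer: 656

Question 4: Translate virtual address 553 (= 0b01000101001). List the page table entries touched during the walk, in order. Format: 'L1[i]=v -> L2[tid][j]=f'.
vaddr = 553 = 0b01000101001
Split: l1_idx=2, l2_idx=1, offset=9

Answer: L1[2]=1 -> L2[1][1]=7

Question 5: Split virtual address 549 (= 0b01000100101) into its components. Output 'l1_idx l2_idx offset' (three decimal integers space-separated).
vaddr = 549 = 0b01000100101
  top 3 bits -> l1_idx = 2
  next 3 bits -> l2_idx = 1
  bottom 5 bits -> offset = 5

Answer: 2 1 5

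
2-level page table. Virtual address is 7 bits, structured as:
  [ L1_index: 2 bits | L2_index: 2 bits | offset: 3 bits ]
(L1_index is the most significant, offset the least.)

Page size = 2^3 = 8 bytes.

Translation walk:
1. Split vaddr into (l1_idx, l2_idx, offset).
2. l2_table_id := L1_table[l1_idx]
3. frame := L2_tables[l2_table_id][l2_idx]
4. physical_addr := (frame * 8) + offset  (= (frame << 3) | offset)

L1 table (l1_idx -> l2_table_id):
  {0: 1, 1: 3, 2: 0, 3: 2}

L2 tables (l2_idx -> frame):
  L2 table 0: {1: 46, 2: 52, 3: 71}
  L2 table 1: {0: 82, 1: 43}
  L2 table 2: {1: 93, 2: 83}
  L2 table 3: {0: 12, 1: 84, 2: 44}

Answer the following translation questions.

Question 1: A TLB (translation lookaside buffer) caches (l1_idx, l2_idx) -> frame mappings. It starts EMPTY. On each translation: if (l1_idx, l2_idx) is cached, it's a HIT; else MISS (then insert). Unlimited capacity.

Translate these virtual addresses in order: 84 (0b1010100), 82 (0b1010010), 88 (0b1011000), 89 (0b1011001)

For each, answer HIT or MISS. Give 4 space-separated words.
vaddr=84: (2,2) not in TLB -> MISS, insert
vaddr=82: (2,2) in TLB -> HIT
vaddr=88: (2,3) not in TLB -> MISS, insert
vaddr=89: (2,3) in TLB -> HIT

Answer: MISS HIT MISS HIT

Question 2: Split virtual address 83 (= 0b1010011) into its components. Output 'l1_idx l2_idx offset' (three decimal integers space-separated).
Answer: 2 2 3

Derivation:
vaddr = 83 = 0b1010011
  top 2 bits -> l1_idx = 2
  next 2 bits -> l2_idx = 2
  bottom 3 bits -> offset = 3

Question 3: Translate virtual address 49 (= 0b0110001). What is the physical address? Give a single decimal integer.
vaddr = 49 = 0b0110001
Split: l1_idx=1, l2_idx=2, offset=1
L1[1] = 3
L2[3][2] = 44
paddr = 44 * 8 + 1 = 353

Answer: 353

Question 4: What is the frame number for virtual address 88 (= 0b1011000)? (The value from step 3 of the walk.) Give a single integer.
vaddr = 88: l1_idx=2, l2_idx=3
L1[2] = 0; L2[0][3] = 71

Answer: 71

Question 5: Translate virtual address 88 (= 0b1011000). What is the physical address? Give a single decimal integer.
vaddr = 88 = 0b1011000
Split: l1_idx=2, l2_idx=3, offset=0
L1[2] = 0
L2[0][3] = 71
paddr = 71 * 8 + 0 = 568

Answer: 568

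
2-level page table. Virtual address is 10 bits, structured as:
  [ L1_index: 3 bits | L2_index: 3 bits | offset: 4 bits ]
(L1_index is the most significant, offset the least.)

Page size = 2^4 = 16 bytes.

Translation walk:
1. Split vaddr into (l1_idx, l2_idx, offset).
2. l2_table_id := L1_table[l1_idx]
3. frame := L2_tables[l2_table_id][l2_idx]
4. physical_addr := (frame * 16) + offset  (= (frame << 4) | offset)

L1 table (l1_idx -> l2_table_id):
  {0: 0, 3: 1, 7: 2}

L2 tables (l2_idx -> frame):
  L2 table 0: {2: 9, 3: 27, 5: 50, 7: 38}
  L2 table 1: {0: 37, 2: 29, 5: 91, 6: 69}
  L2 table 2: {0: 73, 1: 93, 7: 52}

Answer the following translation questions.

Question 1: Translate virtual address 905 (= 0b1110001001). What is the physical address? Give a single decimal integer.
Answer: 1177

Derivation:
vaddr = 905 = 0b1110001001
Split: l1_idx=7, l2_idx=0, offset=9
L1[7] = 2
L2[2][0] = 73
paddr = 73 * 16 + 9 = 1177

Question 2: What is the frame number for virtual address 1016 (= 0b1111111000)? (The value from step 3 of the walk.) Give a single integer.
vaddr = 1016: l1_idx=7, l2_idx=7
L1[7] = 2; L2[2][7] = 52

Answer: 52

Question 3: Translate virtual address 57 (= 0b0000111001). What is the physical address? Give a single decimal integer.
Answer: 441

Derivation:
vaddr = 57 = 0b0000111001
Split: l1_idx=0, l2_idx=3, offset=9
L1[0] = 0
L2[0][3] = 27
paddr = 27 * 16 + 9 = 441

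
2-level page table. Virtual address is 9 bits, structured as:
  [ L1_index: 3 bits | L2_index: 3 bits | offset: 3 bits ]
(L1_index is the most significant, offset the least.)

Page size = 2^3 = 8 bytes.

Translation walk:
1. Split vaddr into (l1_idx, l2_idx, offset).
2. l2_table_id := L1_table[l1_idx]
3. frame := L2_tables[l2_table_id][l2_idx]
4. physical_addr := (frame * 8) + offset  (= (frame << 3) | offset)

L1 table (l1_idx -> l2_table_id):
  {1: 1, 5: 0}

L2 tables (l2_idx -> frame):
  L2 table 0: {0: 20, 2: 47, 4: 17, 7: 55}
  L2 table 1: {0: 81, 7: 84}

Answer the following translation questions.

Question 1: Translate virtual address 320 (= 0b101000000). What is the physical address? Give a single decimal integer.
vaddr = 320 = 0b101000000
Split: l1_idx=5, l2_idx=0, offset=0
L1[5] = 0
L2[0][0] = 20
paddr = 20 * 8 + 0 = 160

Answer: 160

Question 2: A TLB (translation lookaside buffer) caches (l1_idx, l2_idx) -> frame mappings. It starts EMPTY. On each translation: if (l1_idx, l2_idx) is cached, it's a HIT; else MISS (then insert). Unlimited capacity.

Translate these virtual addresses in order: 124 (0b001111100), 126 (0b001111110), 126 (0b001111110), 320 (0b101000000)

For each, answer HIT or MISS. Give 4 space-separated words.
Answer: MISS HIT HIT MISS

Derivation:
vaddr=124: (1,7) not in TLB -> MISS, insert
vaddr=126: (1,7) in TLB -> HIT
vaddr=126: (1,7) in TLB -> HIT
vaddr=320: (5,0) not in TLB -> MISS, insert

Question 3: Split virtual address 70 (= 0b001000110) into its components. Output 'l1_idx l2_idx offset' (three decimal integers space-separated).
Answer: 1 0 6

Derivation:
vaddr = 70 = 0b001000110
  top 3 bits -> l1_idx = 1
  next 3 bits -> l2_idx = 0
  bottom 3 bits -> offset = 6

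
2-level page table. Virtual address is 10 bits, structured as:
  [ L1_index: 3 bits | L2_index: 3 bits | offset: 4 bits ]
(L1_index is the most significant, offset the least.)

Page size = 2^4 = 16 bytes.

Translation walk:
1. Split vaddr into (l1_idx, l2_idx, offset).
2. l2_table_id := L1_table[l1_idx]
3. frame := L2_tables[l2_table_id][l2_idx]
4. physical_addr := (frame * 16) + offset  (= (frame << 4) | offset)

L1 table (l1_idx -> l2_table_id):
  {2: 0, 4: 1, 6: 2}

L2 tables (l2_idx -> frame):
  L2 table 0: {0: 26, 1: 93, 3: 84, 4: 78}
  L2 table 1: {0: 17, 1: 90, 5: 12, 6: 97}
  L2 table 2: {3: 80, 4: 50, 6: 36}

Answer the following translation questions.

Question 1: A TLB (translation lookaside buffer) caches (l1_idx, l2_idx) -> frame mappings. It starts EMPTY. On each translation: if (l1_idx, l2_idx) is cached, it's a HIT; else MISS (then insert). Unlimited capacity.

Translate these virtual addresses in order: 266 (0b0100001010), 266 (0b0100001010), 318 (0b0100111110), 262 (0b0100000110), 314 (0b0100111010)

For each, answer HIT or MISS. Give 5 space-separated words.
vaddr=266: (2,0) not in TLB -> MISS, insert
vaddr=266: (2,0) in TLB -> HIT
vaddr=318: (2,3) not in TLB -> MISS, insert
vaddr=262: (2,0) in TLB -> HIT
vaddr=314: (2,3) in TLB -> HIT

Answer: MISS HIT MISS HIT HIT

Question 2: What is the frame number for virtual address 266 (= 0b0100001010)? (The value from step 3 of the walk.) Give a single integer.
vaddr = 266: l1_idx=2, l2_idx=0
L1[2] = 0; L2[0][0] = 26

Answer: 26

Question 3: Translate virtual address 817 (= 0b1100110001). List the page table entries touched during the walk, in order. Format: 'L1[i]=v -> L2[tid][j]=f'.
Answer: L1[6]=2 -> L2[2][3]=80

Derivation:
vaddr = 817 = 0b1100110001
Split: l1_idx=6, l2_idx=3, offset=1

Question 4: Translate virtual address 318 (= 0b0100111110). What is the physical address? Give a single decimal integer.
vaddr = 318 = 0b0100111110
Split: l1_idx=2, l2_idx=3, offset=14
L1[2] = 0
L2[0][3] = 84
paddr = 84 * 16 + 14 = 1358

Answer: 1358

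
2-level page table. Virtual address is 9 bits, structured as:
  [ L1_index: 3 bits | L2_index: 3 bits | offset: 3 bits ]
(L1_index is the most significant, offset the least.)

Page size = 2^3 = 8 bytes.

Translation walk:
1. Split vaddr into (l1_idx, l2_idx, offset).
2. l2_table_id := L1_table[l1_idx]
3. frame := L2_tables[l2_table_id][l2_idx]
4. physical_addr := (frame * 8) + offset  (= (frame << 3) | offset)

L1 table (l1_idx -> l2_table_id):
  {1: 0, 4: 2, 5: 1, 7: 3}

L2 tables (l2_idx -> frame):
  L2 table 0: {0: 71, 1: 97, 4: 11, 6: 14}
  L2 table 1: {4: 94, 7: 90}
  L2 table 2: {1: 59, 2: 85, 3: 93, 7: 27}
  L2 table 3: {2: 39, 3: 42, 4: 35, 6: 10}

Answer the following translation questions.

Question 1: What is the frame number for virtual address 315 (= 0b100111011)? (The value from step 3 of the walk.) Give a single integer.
Answer: 27

Derivation:
vaddr = 315: l1_idx=4, l2_idx=7
L1[4] = 2; L2[2][7] = 27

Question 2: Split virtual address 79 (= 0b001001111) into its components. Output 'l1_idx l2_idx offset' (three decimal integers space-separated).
Answer: 1 1 7

Derivation:
vaddr = 79 = 0b001001111
  top 3 bits -> l1_idx = 1
  next 3 bits -> l2_idx = 1
  bottom 3 bits -> offset = 7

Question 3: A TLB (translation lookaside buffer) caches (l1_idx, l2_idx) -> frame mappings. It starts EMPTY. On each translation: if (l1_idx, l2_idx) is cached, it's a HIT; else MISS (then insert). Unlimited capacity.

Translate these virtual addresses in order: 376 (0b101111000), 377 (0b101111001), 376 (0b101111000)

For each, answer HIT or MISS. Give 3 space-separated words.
Answer: MISS HIT HIT

Derivation:
vaddr=376: (5,7) not in TLB -> MISS, insert
vaddr=377: (5,7) in TLB -> HIT
vaddr=376: (5,7) in TLB -> HIT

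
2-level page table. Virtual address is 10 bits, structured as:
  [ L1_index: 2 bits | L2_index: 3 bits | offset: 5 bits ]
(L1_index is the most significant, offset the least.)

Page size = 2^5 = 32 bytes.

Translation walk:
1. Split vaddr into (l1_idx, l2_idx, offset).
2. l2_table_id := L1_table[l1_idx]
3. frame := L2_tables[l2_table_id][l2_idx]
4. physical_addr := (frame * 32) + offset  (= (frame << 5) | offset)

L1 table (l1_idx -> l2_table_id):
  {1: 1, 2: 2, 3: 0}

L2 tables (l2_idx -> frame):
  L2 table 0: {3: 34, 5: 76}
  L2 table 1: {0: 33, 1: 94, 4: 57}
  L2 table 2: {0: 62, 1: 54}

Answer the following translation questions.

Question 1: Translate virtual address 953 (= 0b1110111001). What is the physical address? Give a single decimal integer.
vaddr = 953 = 0b1110111001
Split: l1_idx=3, l2_idx=5, offset=25
L1[3] = 0
L2[0][5] = 76
paddr = 76 * 32 + 25 = 2457

Answer: 2457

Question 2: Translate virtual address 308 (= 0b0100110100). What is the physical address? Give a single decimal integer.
vaddr = 308 = 0b0100110100
Split: l1_idx=1, l2_idx=1, offset=20
L1[1] = 1
L2[1][1] = 94
paddr = 94 * 32 + 20 = 3028

Answer: 3028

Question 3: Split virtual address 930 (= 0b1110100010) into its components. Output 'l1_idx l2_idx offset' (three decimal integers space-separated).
Answer: 3 5 2

Derivation:
vaddr = 930 = 0b1110100010
  top 2 bits -> l1_idx = 3
  next 3 bits -> l2_idx = 5
  bottom 5 bits -> offset = 2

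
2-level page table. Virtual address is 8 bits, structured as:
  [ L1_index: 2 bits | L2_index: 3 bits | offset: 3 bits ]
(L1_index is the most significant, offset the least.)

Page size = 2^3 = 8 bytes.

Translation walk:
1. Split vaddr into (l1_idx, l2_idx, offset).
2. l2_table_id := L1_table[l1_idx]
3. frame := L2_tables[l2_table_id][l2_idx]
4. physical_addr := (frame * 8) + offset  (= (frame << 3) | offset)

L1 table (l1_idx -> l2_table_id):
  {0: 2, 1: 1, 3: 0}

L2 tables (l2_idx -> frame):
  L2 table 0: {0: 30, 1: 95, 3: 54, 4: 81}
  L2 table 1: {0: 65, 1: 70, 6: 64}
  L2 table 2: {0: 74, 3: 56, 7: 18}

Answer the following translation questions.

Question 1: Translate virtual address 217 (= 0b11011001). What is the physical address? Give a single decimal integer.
Answer: 433

Derivation:
vaddr = 217 = 0b11011001
Split: l1_idx=3, l2_idx=3, offset=1
L1[3] = 0
L2[0][3] = 54
paddr = 54 * 8 + 1 = 433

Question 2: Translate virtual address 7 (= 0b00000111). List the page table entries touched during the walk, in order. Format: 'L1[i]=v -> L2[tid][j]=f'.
Answer: L1[0]=2 -> L2[2][0]=74

Derivation:
vaddr = 7 = 0b00000111
Split: l1_idx=0, l2_idx=0, offset=7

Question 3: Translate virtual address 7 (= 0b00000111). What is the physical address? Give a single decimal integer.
vaddr = 7 = 0b00000111
Split: l1_idx=0, l2_idx=0, offset=7
L1[0] = 2
L2[2][0] = 74
paddr = 74 * 8 + 7 = 599

Answer: 599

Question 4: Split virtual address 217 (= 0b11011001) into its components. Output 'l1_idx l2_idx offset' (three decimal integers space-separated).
vaddr = 217 = 0b11011001
  top 2 bits -> l1_idx = 3
  next 3 bits -> l2_idx = 3
  bottom 3 bits -> offset = 1

Answer: 3 3 1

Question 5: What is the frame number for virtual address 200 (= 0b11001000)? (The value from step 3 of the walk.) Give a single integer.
vaddr = 200: l1_idx=3, l2_idx=1
L1[3] = 0; L2[0][1] = 95

Answer: 95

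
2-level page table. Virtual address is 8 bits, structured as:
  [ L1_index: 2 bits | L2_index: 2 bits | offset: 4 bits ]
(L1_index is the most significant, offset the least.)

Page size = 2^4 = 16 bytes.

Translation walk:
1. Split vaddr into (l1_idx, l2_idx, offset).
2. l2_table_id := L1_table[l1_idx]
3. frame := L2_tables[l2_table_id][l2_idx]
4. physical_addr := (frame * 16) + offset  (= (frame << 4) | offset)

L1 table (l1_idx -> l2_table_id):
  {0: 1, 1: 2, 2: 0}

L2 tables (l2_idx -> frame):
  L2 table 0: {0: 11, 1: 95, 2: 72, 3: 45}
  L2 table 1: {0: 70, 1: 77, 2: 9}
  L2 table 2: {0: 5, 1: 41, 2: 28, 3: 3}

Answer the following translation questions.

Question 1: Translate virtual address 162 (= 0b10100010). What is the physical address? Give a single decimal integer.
vaddr = 162 = 0b10100010
Split: l1_idx=2, l2_idx=2, offset=2
L1[2] = 0
L2[0][2] = 72
paddr = 72 * 16 + 2 = 1154

Answer: 1154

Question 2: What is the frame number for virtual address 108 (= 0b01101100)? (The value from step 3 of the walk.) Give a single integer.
vaddr = 108: l1_idx=1, l2_idx=2
L1[1] = 2; L2[2][2] = 28

Answer: 28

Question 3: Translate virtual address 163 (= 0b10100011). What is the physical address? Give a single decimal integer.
vaddr = 163 = 0b10100011
Split: l1_idx=2, l2_idx=2, offset=3
L1[2] = 0
L2[0][2] = 72
paddr = 72 * 16 + 3 = 1155

Answer: 1155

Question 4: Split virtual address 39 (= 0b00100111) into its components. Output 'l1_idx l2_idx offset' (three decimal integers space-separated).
Answer: 0 2 7

Derivation:
vaddr = 39 = 0b00100111
  top 2 bits -> l1_idx = 0
  next 2 bits -> l2_idx = 2
  bottom 4 bits -> offset = 7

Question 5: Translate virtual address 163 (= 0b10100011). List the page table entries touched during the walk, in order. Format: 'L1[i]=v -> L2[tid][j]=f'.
vaddr = 163 = 0b10100011
Split: l1_idx=2, l2_idx=2, offset=3

Answer: L1[2]=0 -> L2[0][2]=72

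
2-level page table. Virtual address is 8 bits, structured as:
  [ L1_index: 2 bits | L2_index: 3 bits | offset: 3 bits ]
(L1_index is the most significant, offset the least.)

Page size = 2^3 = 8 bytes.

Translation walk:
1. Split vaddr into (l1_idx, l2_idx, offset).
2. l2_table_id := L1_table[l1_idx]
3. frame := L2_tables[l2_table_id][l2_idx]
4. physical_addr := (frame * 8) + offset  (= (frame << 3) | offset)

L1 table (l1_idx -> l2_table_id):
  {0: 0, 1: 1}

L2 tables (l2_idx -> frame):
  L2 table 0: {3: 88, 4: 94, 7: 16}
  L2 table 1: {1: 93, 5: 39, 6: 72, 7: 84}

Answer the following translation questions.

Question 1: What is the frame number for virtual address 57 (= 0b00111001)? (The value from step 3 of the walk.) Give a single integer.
vaddr = 57: l1_idx=0, l2_idx=7
L1[0] = 0; L2[0][7] = 16

Answer: 16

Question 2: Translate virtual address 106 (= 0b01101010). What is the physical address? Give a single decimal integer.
vaddr = 106 = 0b01101010
Split: l1_idx=1, l2_idx=5, offset=2
L1[1] = 1
L2[1][5] = 39
paddr = 39 * 8 + 2 = 314

Answer: 314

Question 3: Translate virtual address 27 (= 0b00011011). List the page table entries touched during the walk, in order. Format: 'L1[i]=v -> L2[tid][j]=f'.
Answer: L1[0]=0 -> L2[0][3]=88

Derivation:
vaddr = 27 = 0b00011011
Split: l1_idx=0, l2_idx=3, offset=3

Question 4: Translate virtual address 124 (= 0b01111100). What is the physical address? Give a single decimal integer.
vaddr = 124 = 0b01111100
Split: l1_idx=1, l2_idx=7, offset=4
L1[1] = 1
L2[1][7] = 84
paddr = 84 * 8 + 4 = 676

Answer: 676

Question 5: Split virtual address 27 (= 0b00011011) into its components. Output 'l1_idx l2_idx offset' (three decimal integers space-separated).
vaddr = 27 = 0b00011011
  top 2 bits -> l1_idx = 0
  next 3 bits -> l2_idx = 3
  bottom 3 bits -> offset = 3

Answer: 0 3 3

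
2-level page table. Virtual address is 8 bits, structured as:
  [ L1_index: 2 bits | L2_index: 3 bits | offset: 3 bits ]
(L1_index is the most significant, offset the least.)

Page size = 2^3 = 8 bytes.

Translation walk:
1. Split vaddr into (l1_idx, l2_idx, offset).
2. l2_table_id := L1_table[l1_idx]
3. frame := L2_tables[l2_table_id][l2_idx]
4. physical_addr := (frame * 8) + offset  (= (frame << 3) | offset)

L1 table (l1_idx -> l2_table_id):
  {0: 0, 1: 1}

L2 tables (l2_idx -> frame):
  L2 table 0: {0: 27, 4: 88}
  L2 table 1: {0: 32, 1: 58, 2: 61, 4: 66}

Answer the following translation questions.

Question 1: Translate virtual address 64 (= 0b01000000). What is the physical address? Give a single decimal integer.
Answer: 256

Derivation:
vaddr = 64 = 0b01000000
Split: l1_idx=1, l2_idx=0, offset=0
L1[1] = 1
L2[1][0] = 32
paddr = 32 * 8 + 0 = 256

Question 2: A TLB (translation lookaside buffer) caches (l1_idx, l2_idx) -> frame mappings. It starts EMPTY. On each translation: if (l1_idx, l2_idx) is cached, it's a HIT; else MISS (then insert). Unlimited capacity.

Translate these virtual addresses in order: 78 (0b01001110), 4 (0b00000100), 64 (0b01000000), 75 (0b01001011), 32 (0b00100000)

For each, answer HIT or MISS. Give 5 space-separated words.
vaddr=78: (1,1) not in TLB -> MISS, insert
vaddr=4: (0,0) not in TLB -> MISS, insert
vaddr=64: (1,0) not in TLB -> MISS, insert
vaddr=75: (1,1) in TLB -> HIT
vaddr=32: (0,4) not in TLB -> MISS, insert

Answer: MISS MISS MISS HIT MISS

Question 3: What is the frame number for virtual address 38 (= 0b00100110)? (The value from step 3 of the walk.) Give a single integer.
vaddr = 38: l1_idx=0, l2_idx=4
L1[0] = 0; L2[0][4] = 88

Answer: 88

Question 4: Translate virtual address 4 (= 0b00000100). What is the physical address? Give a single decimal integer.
Answer: 220

Derivation:
vaddr = 4 = 0b00000100
Split: l1_idx=0, l2_idx=0, offset=4
L1[0] = 0
L2[0][0] = 27
paddr = 27 * 8 + 4 = 220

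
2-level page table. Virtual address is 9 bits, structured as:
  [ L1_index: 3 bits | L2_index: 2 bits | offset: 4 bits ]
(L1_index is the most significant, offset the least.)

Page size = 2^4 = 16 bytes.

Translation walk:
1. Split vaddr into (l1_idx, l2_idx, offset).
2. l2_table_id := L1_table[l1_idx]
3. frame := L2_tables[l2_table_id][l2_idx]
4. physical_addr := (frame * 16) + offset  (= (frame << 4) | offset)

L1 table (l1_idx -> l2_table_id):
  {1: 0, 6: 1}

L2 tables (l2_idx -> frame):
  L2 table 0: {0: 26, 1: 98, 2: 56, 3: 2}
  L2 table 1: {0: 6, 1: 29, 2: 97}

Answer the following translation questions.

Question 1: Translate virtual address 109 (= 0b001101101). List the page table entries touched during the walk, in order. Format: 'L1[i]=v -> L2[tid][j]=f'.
Answer: L1[1]=0 -> L2[0][2]=56

Derivation:
vaddr = 109 = 0b001101101
Split: l1_idx=1, l2_idx=2, offset=13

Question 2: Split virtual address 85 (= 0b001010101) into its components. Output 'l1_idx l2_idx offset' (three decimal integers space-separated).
Answer: 1 1 5

Derivation:
vaddr = 85 = 0b001010101
  top 3 bits -> l1_idx = 1
  next 2 bits -> l2_idx = 1
  bottom 4 bits -> offset = 5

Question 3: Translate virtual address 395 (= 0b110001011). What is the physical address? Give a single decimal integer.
Answer: 107

Derivation:
vaddr = 395 = 0b110001011
Split: l1_idx=6, l2_idx=0, offset=11
L1[6] = 1
L2[1][0] = 6
paddr = 6 * 16 + 11 = 107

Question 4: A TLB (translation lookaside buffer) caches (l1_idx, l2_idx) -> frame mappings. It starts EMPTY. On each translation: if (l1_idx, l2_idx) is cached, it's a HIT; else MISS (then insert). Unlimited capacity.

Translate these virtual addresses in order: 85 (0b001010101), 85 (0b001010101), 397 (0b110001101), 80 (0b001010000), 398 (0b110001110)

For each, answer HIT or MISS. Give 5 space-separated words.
Answer: MISS HIT MISS HIT HIT

Derivation:
vaddr=85: (1,1) not in TLB -> MISS, insert
vaddr=85: (1,1) in TLB -> HIT
vaddr=397: (6,0) not in TLB -> MISS, insert
vaddr=80: (1,1) in TLB -> HIT
vaddr=398: (6,0) in TLB -> HIT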